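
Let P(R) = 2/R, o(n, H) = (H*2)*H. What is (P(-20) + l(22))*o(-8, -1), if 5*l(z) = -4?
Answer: -9/5 ≈ -1.8000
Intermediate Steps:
o(n, H) = 2*H² (o(n, H) = (2*H)*H = 2*H²)
l(z) = -⅘ (l(z) = (⅕)*(-4) = -⅘)
(P(-20) + l(22))*o(-8, -1) = (2/(-20) - ⅘)*(2*(-1)²) = (2*(-1/20) - ⅘)*(2*1) = (-⅒ - ⅘)*2 = -9/10*2 = -9/5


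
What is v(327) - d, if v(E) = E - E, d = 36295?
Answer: -36295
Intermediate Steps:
v(E) = 0
v(327) - d = 0 - 1*36295 = 0 - 36295 = -36295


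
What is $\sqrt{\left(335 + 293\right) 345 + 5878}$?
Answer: $\sqrt{222538} \approx 471.74$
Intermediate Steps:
$\sqrt{\left(335 + 293\right) 345 + 5878} = \sqrt{628 \cdot 345 + 5878} = \sqrt{216660 + 5878} = \sqrt{222538}$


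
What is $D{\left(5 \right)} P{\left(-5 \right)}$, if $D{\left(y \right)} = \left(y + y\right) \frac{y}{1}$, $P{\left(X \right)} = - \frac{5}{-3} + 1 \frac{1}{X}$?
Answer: $\frac{220}{3} \approx 73.333$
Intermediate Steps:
$P{\left(X \right)} = \frac{5}{3} + \frac{1}{X}$ ($P{\left(X \right)} = \left(-5\right) \left(- \frac{1}{3}\right) + \frac{1}{X} = \frac{5}{3} + \frac{1}{X}$)
$D{\left(y \right)} = 2 y^{2}$ ($D{\left(y \right)} = 2 y y 1 = 2 y y = 2 y^{2}$)
$D{\left(5 \right)} P{\left(-5 \right)} = 2 \cdot 5^{2} \left(\frac{5}{3} + \frac{1}{-5}\right) = 2 \cdot 25 \left(\frac{5}{3} - \frac{1}{5}\right) = 50 \cdot \frac{22}{15} = \frac{220}{3}$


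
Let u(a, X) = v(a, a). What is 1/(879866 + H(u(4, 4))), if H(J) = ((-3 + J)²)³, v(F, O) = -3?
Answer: 1/926522 ≈ 1.0793e-6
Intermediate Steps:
u(a, X) = -3
H(J) = (-3 + J)⁶
1/(879866 + H(u(4, 4))) = 1/(879866 + (-3 - 3)⁶) = 1/(879866 + (-6)⁶) = 1/(879866 + 46656) = 1/926522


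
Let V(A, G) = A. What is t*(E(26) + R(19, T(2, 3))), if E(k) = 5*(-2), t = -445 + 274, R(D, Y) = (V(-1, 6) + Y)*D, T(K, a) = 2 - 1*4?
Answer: 11457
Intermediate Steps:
T(K, a) = -2 (T(K, a) = 2 - 4 = -2)
R(D, Y) = D*(-1 + Y) (R(D, Y) = (-1 + Y)*D = D*(-1 + Y))
t = -171
E(k) = -10
t*(E(26) + R(19, T(2, 3))) = -171*(-10 + 19*(-1 - 2)) = -171*(-10 + 19*(-3)) = -171*(-10 - 57) = -171*(-67) = 11457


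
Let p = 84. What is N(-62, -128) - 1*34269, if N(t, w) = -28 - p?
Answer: -34381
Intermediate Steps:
N(t, w) = -112 (N(t, w) = -28 - 1*84 = -28 - 84 = -112)
N(-62, -128) - 1*34269 = -112 - 1*34269 = -112 - 34269 = -34381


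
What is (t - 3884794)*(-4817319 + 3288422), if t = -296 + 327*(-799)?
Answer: 6339361951611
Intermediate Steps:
t = -261569 (t = -296 - 261273 = -261569)
(t - 3884794)*(-4817319 + 3288422) = (-261569 - 3884794)*(-4817319 + 3288422) = -4146363*(-1528897) = 6339361951611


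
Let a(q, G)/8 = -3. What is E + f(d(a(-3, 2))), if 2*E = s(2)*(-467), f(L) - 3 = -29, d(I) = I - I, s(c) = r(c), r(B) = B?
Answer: -493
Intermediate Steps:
a(q, G) = -24 (a(q, G) = 8*(-3) = -24)
s(c) = c
d(I) = 0
f(L) = -26 (f(L) = 3 - 29 = -26)
E = -467 (E = (2*(-467))/2 = (½)*(-934) = -467)
E + f(d(a(-3, 2))) = -467 - 26 = -493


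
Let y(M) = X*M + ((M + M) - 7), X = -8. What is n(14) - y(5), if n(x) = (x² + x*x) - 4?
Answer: 425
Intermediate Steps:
n(x) = -4 + 2*x² (n(x) = (x² + x²) - 4 = 2*x² - 4 = -4 + 2*x²)
y(M) = -7 - 6*M (y(M) = -8*M + ((M + M) - 7) = -8*M + (2*M - 7) = -8*M + (-7 + 2*M) = -7 - 6*M)
n(14) - y(5) = (-4 + 2*14²) - (-7 - 6*5) = (-4 + 2*196) - (-7 - 30) = (-4 + 392) - 1*(-37) = 388 + 37 = 425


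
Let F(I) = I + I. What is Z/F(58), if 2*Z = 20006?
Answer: 10003/116 ≈ 86.233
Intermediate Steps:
F(I) = 2*I
Z = 10003 (Z = (1/2)*20006 = 10003)
Z/F(58) = 10003/((2*58)) = 10003/116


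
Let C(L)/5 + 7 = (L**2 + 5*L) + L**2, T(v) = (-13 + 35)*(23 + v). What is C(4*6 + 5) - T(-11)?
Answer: 8836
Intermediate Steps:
T(v) = 506 + 22*v (T(v) = 22*(23 + v) = 506 + 22*v)
C(L) = -35 + 10*L**2 + 25*L (C(L) = -35 + 5*((L**2 + 5*L) + L**2) = -35 + 5*(2*L**2 + 5*L) = -35 + (10*L**2 + 25*L) = -35 + 10*L**2 + 25*L)
C(4*6 + 5) - T(-11) = (-35 + 10*(4*6 + 5)**2 + 25*(4*6 + 5)) - (506 + 22*(-11)) = (-35 + 10*(24 + 5)**2 + 25*(24 + 5)) - (506 - 242) = (-35 + 10*29**2 + 25*29) - 1*264 = (-35 + 10*841 + 725) - 264 = (-35 + 8410 + 725) - 264 = 9100 - 264 = 8836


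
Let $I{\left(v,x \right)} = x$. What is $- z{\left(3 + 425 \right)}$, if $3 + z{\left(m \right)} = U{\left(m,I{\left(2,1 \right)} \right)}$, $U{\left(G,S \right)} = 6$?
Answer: $-3$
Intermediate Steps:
$z{\left(m \right)} = 3$ ($z{\left(m \right)} = -3 + 6 = 3$)
$- z{\left(3 + 425 \right)} = \left(-1\right) 3 = -3$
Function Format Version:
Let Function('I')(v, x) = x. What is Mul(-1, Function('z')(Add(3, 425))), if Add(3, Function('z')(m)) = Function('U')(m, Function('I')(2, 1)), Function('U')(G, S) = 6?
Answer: -3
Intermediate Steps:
Function('z')(m) = 3 (Function('z')(m) = Add(-3, 6) = 3)
Mul(-1, Function('z')(Add(3, 425))) = Mul(-1, 3) = -3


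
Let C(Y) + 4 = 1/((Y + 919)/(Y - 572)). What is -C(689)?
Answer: 2105/536 ≈ 3.9272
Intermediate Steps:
C(Y) = -4 + (-572 + Y)/(919 + Y) (C(Y) = -4 + 1/((Y + 919)/(Y - 572)) = -4 + 1/((919 + Y)/(-572 + Y)) = -4 + (-572 + Y)/(919 + Y))
-C(689) = -3*(-1416 - 1*689)/(919 + 689) = -3*(-1416 - 689)/1608 = -3*(-2105)/1608 = -1*(-2105/536) = 2105/536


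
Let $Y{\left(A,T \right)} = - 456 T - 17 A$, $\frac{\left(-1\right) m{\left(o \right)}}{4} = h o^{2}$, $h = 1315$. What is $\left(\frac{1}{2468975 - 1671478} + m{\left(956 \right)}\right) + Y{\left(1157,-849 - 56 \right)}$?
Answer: $- \frac{3833496582596452}{797497} \approx -4.8069 \cdot 10^{9}$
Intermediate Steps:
$m{\left(o \right)} = - 5260 o^{2}$ ($m{\left(o \right)} = - 4 \cdot 1315 o^{2} = - 5260 o^{2}$)
$\left(\frac{1}{2468975 - 1671478} + m{\left(956 \right)}\right) + Y{\left(1157,-849 - 56 \right)} = \left(\frac{1}{2468975 - 1671478} - 5260 \cdot 956^{2}\right) - \left(19669 + 456 \left(-849 - 56\right)\right) = \left(\frac{1}{797497} - 4807303360\right) - \left(19669 + 456 \left(-849 - 56\right)\right) = \left(\frac{1}{797497} - 4807303360\right) - -393011 = - \frac{3833810007689919}{797497} + \left(412680 - 19669\right) = - \frac{3833810007689919}{797497} + 393011 = - \frac{3833496582596452}{797497}$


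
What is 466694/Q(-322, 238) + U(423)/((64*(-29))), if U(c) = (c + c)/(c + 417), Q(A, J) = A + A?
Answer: -4330923563/5976320 ≈ -724.68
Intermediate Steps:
Q(A, J) = 2*A
U(c) = 2*c/(417 + c) (U(c) = (2*c)/(417 + c) = 2*c/(417 + c))
466694/Q(-322, 238) + U(423)/((64*(-29))) = 466694/((2*(-322))) + (2*423/(417 + 423))/((64*(-29))) = 466694/(-644) + (2*423/840)/(-1856) = 466694*(-1/644) + (2*423*(1/840))*(-1/1856) = -233347/322 + (141/140)*(-1/1856) = -233347/322 - 141/259840 = -4330923563/5976320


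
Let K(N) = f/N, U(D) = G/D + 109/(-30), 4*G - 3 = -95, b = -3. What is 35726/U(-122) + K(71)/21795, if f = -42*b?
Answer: -8430812994483/812924440 ≈ -10371.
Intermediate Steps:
G = -23 (G = 3/4 + (1/4)*(-95) = 3/4 - 95/4 = -23)
U(D) = -109/30 - 23/D (U(D) = -23/D + 109/(-30) = -23/D + 109*(-1/30) = -23/D - 109/30 = -109/30 - 23/D)
f = 126 (f = -42*(-3) = 126)
K(N) = 126/N
35726/U(-122) + K(71)/21795 = 35726/(-109/30 - 23/(-122)) + (126/71)/21795 = 35726/(-109/30 - 23*(-1/122)) + (126*(1/71))*(1/21795) = 35726/(-109/30 + 23/122) + (126/71)*(1/21795) = 35726/(-3152/915) + 42/515815 = 35726*(-915/3152) + 42/515815 = -16344645/1576 + 42/515815 = -8430812994483/812924440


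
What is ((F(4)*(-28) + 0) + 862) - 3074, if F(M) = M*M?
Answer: -2660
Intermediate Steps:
F(M) = M²
((F(4)*(-28) + 0) + 862) - 3074 = ((4²*(-28) + 0) + 862) - 3074 = ((16*(-28) + 0) + 862) - 3074 = ((-448 + 0) + 862) - 3074 = (-448 + 862) - 3074 = 414 - 3074 = -2660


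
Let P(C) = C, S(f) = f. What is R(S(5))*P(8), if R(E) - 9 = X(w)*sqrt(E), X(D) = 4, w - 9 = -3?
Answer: 72 + 32*sqrt(5) ≈ 143.55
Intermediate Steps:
w = 6 (w = 9 - 3 = 6)
R(E) = 9 + 4*sqrt(E)
R(S(5))*P(8) = (9 + 4*sqrt(5))*8 = 72 + 32*sqrt(5)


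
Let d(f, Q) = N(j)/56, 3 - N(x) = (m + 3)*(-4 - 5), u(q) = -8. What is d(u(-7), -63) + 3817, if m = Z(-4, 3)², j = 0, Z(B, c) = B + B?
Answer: 107179/28 ≈ 3827.8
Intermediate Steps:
Z(B, c) = 2*B
m = 64 (m = (2*(-4))² = (-8)² = 64)
N(x) = 606 (N(x) = 3 - (64 + 3)*(-4 - 5) = 3 - 67*(-9) = 3 - 1*(-603) = 3 + 603 = 606)
d(f, Q) = 303/28 (d(f, Q) = 606/56 = 606*(1/56) = 303/28)
d(u(-7), -63) + 3817 = 303/28 + 3817 = 107179/28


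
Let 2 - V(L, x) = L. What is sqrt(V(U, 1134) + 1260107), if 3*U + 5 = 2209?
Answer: sqrt(11334369)/3 ≈ 1122.2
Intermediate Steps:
U = 2204/3 (U = -5/3 + (1/3)*2209 = -5/3 + 2209/3 = 2204/3 ≈ 734.67)
V(L, x) = 2 - L
sqrt(V(U, 1134) + 1260107) = sqrt((2 - 1*2204/3) + 1260107) = sqrt((2 - 2204/3) + 1260107) = sqrt(-2198/3 + 1260107) = sqrt(3778123/3) = sqrt(11334369)/3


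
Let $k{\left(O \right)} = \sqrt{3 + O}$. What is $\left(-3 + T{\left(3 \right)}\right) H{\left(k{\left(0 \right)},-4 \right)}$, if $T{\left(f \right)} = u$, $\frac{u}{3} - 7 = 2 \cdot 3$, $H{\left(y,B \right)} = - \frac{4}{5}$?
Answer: $- \frac{144}{5} \approx -28.8$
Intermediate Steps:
$H{\left(y,B \right)} = - \frac{4}{5}$ ($H{\left(y,B \right)} = \left(-4\right) \frac{1}{5} = - \frac{4}{5}$)
$u = 39$ ($u = 21 + 3 \cdot 2 \cdot 3 = 21 + 3 \cdot 6 = 21 + 18 = 39$)
$T{\left(f \right)} = 39$
$\left(-3 + T{\left(3 \right)}\right) H{\left(k{\left(0 \right)},-4 \right)} = \left(-3 + 39\right) \left(- \frac{4}{5}\right) = 36 \left(- \frac{4}{5}\right) = - \frac{144}{5}$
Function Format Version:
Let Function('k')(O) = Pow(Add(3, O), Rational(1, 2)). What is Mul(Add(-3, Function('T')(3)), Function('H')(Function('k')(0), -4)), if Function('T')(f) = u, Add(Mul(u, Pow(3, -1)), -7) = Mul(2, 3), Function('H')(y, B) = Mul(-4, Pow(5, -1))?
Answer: Rational(-144, 5) ≈ -28.800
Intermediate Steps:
Function('H')(y, B) = Rational(-4, 5) (Function('H')(y, B) = Mul(-4, Rational(1, 5)) = Rational(-4, 5))
u = 39 (u = Add(21, Mul(3, Mul(2, 3))) = Add(21, Mul(3, 6)) = Add(21, 18) = 39)
Function('T')(f) = 39
Mul(Add(-3, Function('T')(3)), Function('H')(Function('k')(0), -4)) = Mul(Add(-3, 39), Rational(-4, 5)) = Mul(36, Rational(-4, 5)) = Rational(-144, 5)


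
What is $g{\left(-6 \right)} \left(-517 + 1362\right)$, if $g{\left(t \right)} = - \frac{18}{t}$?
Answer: $2535$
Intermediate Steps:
$g{\left(-6 \right)} \left(-517 + 1362\right) = - \frac{18}{-6} \left(-517 + 1362\right) = \left(-18\right) \left(- \frac{1}{6}\right) 845 = 3 \cdot 845 = 2535$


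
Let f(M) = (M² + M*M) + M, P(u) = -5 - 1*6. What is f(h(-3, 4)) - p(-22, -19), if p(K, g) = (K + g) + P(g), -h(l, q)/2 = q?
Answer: 172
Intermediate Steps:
h(l, q) = -2*q
P(u) = -11 (P(u) = -5 - 6 = -11)
p(K, g) = -11 + K + g (p(K, g) = (K + g) - 11 = -11 + K + g)
f(M) = M + 2*M² (f(M) = (M² + M²) + M = 2*M² + M = M + 2*M²)
f(h(-3, 4)) - p(-22, -19) = (-2*4)*(1 + 2*(-2*4)) - (-11 - 22 - 19) = -8*(1 + 2*(-8)) - 1*(-52) = -8*(1 - 16) + 52 = -8*(-15) + 52 = 120 + 52 = 172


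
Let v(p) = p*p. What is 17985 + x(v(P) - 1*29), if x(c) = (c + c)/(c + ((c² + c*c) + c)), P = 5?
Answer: 53954/3 ≈ 17985.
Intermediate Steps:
v(p) = p²
x(c) = 2*c/(2*c + 2*c²) (x(c) = (2*c)/(c + ((c² + c²) + c)) = (2*c)/(c + (2*c² + c)) = (2*c)/(c + (c + 2*c²)) = (2*c)/(2*c + 2*c²) = 2*c/(2*c + 2*c²))
17985 + x(v(P) - 1*29) = 17985 + 1/(1 + (5² - 1*29)) = 17985 + 1/(1 + (25 - 29)) = 17985 + 1/(1 - 4) = 17985 + 1/(-3) = 17985 - ⅓ = 53954/3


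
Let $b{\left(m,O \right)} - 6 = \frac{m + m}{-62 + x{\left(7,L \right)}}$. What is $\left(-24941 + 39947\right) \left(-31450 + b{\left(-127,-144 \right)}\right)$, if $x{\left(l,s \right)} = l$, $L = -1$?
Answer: $- \frac{25947864996}{55} \approx -4.7178 \cdot 10^{8}$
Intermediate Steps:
$b{\left(m,O \right)} = 6 - \frac{2 m}{55}$ ($b{\left(m,O \right)} = 6 + \frac{m + m}{-62 + 7} = 6 + \frac{2 m}{-55} = 6 + 2 m \left(- \frac{1}{55}\right) = 6 - \frac{2 m}{55}$)
$\left(-24941 + 39947\right) \left(-31450 + b{\left(-127,-144 \right)}\right) = \left(-24941 + 39947\right) \left(-31450 + \left(6 - - \frac{254}{55}\right)\right) = 15006 \left(-31450 + \left(6 + \frac{254}{55}\right)\right) = 15006 \left(-31450 + \frac{584}{55}\right) = 15006 \left(- \frac{1729166}{55}\right) = - \frac{25947864996}{55}$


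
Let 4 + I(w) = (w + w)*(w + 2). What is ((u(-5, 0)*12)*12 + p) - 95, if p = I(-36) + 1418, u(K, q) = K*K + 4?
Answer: 7943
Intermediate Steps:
u(K, q) = 4 + K**2 (u(K, q) = K**2 + 4 = 4 + K**2)
I(w) = -4 + 2*w*(2 + w) (I(w) = -4 + (w + w)*(w + 2) = -4 + (2*w)*(2 + w) = -4 + 2*w*(2 + w))
p = 3862 (p = (-4 + 2*(-36)**2 + 4*(-36)) + 1418 = (-4 + 2*1296 - 144) + 1418 = (-4 + 2592 - 144) + 1418 = 2444 + 1418 = 3862)
((u(-5, 0)*12)*12 + p) - 95 = (((4 + (-5)**2)*12)*12 + 3862) - 95 = (((4 + 25)*12)*12 + 3862) - 95 = ((29*12)*12 + 3862) - 95 = (348*12 + 3862) - 95 = (4176 + 3862) - 95 = 8038 - 95 = 7943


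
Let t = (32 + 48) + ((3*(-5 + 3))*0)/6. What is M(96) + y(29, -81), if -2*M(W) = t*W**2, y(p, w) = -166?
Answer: -368806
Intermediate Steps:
t = 80 (t = 80 + ((3*(-2))*0)*(1/6) = 80 - 6*0*(1/6) = 80 + 0*(1/6) = 80 + 0 = 80)
M(W) = -40*W**2
M(96) + y(29, -81) = -40*96**2 - 166 = -40*9216 - 166 = -368640 - 166 = -368806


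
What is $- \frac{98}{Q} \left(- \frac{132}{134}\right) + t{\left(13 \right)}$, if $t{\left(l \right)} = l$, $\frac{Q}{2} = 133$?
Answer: $\frac{17011}{1273} \approx 13.363$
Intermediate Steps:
$Q = 266$ ($Q = 2 \cdot 133 = 266$)
$- \frac{98}{Q} \left(- \frac{132}{134}\right) + t{\left(13 \right)} = - \frac{98}{266} \left(- \frac{132}{134}\right) + 13 = \left(-98\right) \frac{1}{266} \left(\left(-132\right) \frac{1}{134}\right) + 13 = \left(- \frac{7}{19}\right) \left(- \frac{66}{67}\right) + 13 = \frac{462}{1273} + 13 = \frac{17011}{1273}$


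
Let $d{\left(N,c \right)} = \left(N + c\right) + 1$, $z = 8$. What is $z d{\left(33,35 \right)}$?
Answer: $552$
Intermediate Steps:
$d{\left(N,c \right)} = 1 + N + c$
$z d{\left(33,35 \right)} = 8 \left(1 + 33 + 35\right) = 8 \cdot 69 = 552$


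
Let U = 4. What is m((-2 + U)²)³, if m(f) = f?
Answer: 64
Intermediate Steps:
m((-2 + U)²)³ = ((-2 + 4)²)³ = (2²)³ = 4³ = 64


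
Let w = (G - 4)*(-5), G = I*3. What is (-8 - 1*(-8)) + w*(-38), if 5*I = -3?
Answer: -1102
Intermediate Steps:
I = -⅗ (I = (⅕)*(-3) = -⅗ ≈ -0.60000)
G = -9/5 (G = -⅗*3 = -9/5 ≈ -1.8000)
w = 29 (w = (-9/5 - 4)*(-5) = -29/5*(-5) = 29)
(-8 - 1*(-8)) + w*(-38) = (-8 - 1*(-8)) + 29*(-38) = (-8 + 8) - 1102 = 0 - 1102 = -1102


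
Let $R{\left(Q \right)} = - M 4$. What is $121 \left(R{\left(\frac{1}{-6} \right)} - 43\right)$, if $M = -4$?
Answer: $-3267$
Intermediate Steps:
$R{\left(Q \right)} = 16$ ($R{\left(Q \right)} = - \left(-4\right) 4 = \left(-1\right) \left(-16\right) = 16$)
$121 \left(R{\left(\frac{1}{-6} \right)} - 43\right) = 121 \left(16 - 43\right) = 121 \left(-27\right) = -3267$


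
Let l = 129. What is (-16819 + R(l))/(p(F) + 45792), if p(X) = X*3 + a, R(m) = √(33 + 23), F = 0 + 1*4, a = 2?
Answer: -16819/45806 + √14/22903 ≈ -0.36702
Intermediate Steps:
F = 4 (F = 0 + 4 = 4)
R(m) = 2*√14 (R(m) = √56 = 2*√14)
p(X) = 2 + 3*X (p(X) = X*3 + 2 = 3*X + 2 = 2 + 3*X)
(-16819 + R(l))/(p(F) + 45792) = (-16819 + 2*√14)/((2 + 3*4) + 45792) = (-16819 + 2*√14)/((2 + 12) + 45792) = (-16819 + 2*√14)/(14 + 45792) = (-16819 + 2*√14)/45806 = (-16819 + 2*√14)*(1/45806) = -16819/45806 + √14/22903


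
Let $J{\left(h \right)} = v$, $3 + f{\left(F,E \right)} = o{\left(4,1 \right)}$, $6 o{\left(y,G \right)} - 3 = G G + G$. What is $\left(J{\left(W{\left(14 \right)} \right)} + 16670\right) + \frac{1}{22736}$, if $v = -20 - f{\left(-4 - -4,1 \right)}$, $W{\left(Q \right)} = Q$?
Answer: $\frac{1135810987}{68208} \approx 16652.0$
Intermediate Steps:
$o{\left(y,G \right)} = \frac{1}{2} + \frac{G}{6} + \frac{G^{2}}{6}$ ($o{\left(y,G \right)} = \frac{1}{2} + \frac{G G + G}{6} = \frac{1}{2} + \frac{G^{2} + G}{6} = \frac{1}{2} + \frac{G + G^{2}}{6} = \frac{1}{2} + \left(\frac{G}{6} + \frac{G^{2}}{6}\right) = \frac{1}{2} + \frac{G}{6} + \frac{G^{2}}{6}$)
$f{\left(F,E \right)} = - \frac{13}{6}$ ($f{\left(F,E \right)} = -3 + \left(\frac{1}{2} + \frac{1}{6} \cdot 1 + \frac{1^{2}}{6}\right) = -3 + \left(\frac{1}{2} + \frac{1}{6} + \frac{1}{6} \cdot 1\right) = -3 + \left(\frac{1}{2} + \frac{1}{6} + \frac{1}{6}\right) = -3 + \frac{5}{6} = - \frac{13}{6}$)
$v = - \frac{107}{6}$ ($v = -20 - - \frac{13}{6} = -20 + \frac{13}{6} = - \frac{107}{6} \approx -17.833$)
$J{\left(h \right)} = - \frac{107}{6}$
$\left(J{\left(W{\left(14 \right)} \right)} + 16670\right) + \frac{1}{22736} = \left(- \frac{107}{6} + 16670\right) + \frac{1}{22736} = \frac{99913}{6} + \frac{1}{22736} = \frac{1135810987}{68208}$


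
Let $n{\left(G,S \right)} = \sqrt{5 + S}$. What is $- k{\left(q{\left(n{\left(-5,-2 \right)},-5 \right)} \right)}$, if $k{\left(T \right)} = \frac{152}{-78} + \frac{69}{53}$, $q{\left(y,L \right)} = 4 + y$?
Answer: $\frac{1337}{2067} \approx 0.64683$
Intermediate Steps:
$k{\left(T \right)} = - \frac{1337}{2067}$ ($k{\left(T \right)} = 152 \left(- \frac{1}{78}\right) + 69 \cdot \frac{1}{53} = - \frac{76}{39} + \frac{69}{53} = - \frac{1337}{2067}$)
$- k{\left(q{\left(n{\left(-5,-2 \right)},-5 \right)} \right)} = \left(-1\right) \left(- \frac{1337}{2067}\right) = \frac{1337}{2067}$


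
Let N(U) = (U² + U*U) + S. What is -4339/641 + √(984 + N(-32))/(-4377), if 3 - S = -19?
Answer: -4339/641 - √3054/4377 ≈ -6.7817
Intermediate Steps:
S = 22 (S = 3 - 1*(-19) = 3 + 19 = 22)
N(U) = 22 + 2*U² (N(U) = (U² + U*U) + 22 = (U² + U²) + 22 = 2*U² + 22 = 22 + 2*U²)
-4339/641 + √(984 + N(-32))/(-4377) = -4339/641 + √(984 + (22 + 2*(-32)²))/(-4377) = -4339*1/641 + √(984 + (22 + 2*1024))*(-1/4377) = -4339/641 + √(984 + (22 + 2048))*(-1/4377) = -4339/641 + √(984 + 2070)*(-1/4377) = -4339/641 + √3054*(-1/4377) = -4339/641 - √3054/4377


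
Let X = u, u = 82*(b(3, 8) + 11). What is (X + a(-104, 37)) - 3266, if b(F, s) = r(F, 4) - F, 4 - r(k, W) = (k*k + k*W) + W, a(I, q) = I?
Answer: -4436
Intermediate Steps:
r(k, W) = 4 - W - k² - W*k (r(k, W) = 4 - ((k*k + k*W) + W) = 4 - ((k² + W*k) + W) = 4 - (W + k² + W*k) = 4 + (-W - k² - W*k) = 4 - W - k² - W*k)
b(F, s) = -F² - 5*F (b(F, s) = (4 - 1*4 - F² - 1*4*F) - F = (4 - 4 - F² - 4*F) - F = (-F² - 4*F) - F = -F² - 5*F)
u = -1066 (u = 82*(3*(-5 - 1*3) + 11) = 82*(3*(-5 - 3) + 11) = 82*(3*(-8) + 11) = 82*(-24 + 11) = 82*(-13) = -1066)
X = -1066
(X + a(-104, 37)) - 3266 = (-1066 - 104) - 3266 = -1170 - 3266 = -4436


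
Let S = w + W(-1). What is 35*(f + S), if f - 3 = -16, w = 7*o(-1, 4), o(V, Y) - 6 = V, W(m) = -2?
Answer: 700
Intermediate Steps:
o(V, Y) = 6 + V
w = 35 (w = 7*(6 - 1) = 7*5 = 35)
f = -13 (f = 3 - 16 = -13)
S = 33 (S = 35 - 2 = 33)
35*(f + S) = 35*(-13 + 33) = 35*20 = 700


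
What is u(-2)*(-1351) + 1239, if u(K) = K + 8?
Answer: -6867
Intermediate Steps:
u(K) = 8 + K
u(-2)*(-1351) + 1239 = (8 - 2)*(-1351) + 1239 = 6*(-1351) + 1239 = -8106 + 1239 = -6867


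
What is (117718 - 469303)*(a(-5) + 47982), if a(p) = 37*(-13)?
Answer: -16700639085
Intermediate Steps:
a(p) = -481
(117718 - 469303)*(a(-5) + 47982) = (117718 - 469303)*(-481 + 47982) = -351585*47501 = -16700639085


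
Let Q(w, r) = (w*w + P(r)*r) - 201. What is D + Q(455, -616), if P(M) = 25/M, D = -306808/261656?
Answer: 6765371892/32707 ≈ 2.0685e+5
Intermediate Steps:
D = -38351/32707 (D = -306808*1/261656 = -38351/32707 ≈ -1.1726)
Q(w, r) = -176 + w² (Q(w, r) = (w*w + (25/r)*r) - 201 = (w² + 25) - 201 = (25 + w²) - 201 = -176 + w²)
D + Q(455, -616) = -38351/32707 + (-176 + 455²) = -38351/32707 + (-176 + 207025) = -38351/32707 + 206849 = 6765371892/32707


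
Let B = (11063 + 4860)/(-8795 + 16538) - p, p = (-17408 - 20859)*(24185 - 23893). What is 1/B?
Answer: 7743/86520019175 ≈ 8.9494e-8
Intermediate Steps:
p = -11173964 (p = -38267*292 = -11173964)
B = 86520019175/7743 (B = (11063 + 4860)/(-8795 + 16538) - 1*(-11173964) = 15923/7743 + 11173964 = 86520019175/7743 ≈ 1.1174e+7)
1/B = 1/(86520019175/7743) = 7743/86520019175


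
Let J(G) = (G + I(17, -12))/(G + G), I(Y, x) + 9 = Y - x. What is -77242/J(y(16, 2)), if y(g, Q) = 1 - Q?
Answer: 154484/19 ≈ 8130.7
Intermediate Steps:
I(Y, x) = -9 + Y - x (I(Y, x) = -9 + (Y - x) = -9 + Y - x)
J(G) = (20 + G)/(2*G) (J(G) = (G + (-9 + 17 - 1*(-12)))/(G + G) = (G + (-9 + 17 + 12))/((2*G)) = (G + 20)*(1/(2*G)) = (20 + G)*(1/(2*G)) = (20 + G)/(2*G))
-77242/J(y(16, 2)) = -77242*2*(1 - 1*2)/(20 + (1 - 1*2)) = -77242*2*(1 - 2)/(20 + (1 - 2)) = -77242*(-2/(20 - 1)) = -77242/((½)*(-1)*19) = -77242/(-19/2) = -77242*(-2/19) = 154484/19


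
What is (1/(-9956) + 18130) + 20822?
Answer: 387806111/9956 ≈ 38952.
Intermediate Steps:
(1/(-9956) + 18130) + 20822 = (-1/9956 + 18130) + 20822 = 180502279/9956 + 20822 = 387806111/9956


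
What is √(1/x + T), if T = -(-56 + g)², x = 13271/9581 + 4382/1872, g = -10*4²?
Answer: 6*I*√8561759790955738/2570279 ≈ 216.0*I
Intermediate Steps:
g = -160 (g = -10*16 = -160)
x = 2570279/689832 (x = 13271*(1/9581) + 4382*(1/1872) = 13271/9581 + 2191/936 = 2570279/689832 ≈ 3.7259)
T = -46656 (T = -(-56 - 160)² = -1*(-216)² = -1*46656 = -46656)
√(1/x + T) = √(1/(2570279/689832) - 46656) = √(689832/2570279 - 46656) = √(-119918247192/2570279) = 6*I*√8561759790955738/2570279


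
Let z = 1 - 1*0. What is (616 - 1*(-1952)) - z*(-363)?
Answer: 2931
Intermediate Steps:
z = 1 (z = 1 + 0 = 1)
(616 - 1*(-1952)) - z*(-363) = (616 - 1*(-1952)) - (-363) = (616 + 1952) - 1*(-363) = 2568 + 363 = 2931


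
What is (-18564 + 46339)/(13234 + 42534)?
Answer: 27775/55768 ≈ 0.49805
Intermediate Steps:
(-18564 + 46339)/(13234 + 42534) = 27775/55768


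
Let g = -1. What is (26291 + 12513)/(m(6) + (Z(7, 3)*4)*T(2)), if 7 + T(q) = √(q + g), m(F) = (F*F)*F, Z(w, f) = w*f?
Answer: -9701/72 ≈ -134.74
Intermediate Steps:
Z(w, f) = f*w
m(F) = F³ (m(F) = F²*F = F³)
T(q) = -7 + √(-1 + q) (T(q) = -7 + √(q - 1) = -7 + √(-1 + q))
(26291 + 12513)/(m(6) + (Z(7, 3)*4)*T(2)) = (26291 + 12513)/(6³ + ((3*7)*4)*(-7 + √(-1 + 2))) = 38804/(216 + (21*4)*(-7 + √1)) = 38804/(216 + 84*(-7 + 1)) = 38804/(216 + 84*(-6)) = 38804/(216 - 504) = 38804/(-288) = 38804*(-1/288) = -9701/72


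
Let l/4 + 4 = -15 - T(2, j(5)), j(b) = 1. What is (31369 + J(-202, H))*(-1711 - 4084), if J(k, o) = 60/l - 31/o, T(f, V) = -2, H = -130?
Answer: -80346593653/442 ≈ -1.8178e+8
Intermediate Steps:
l = -68 (l = -16 + 4*(-15 - 1*(-2)) = -16 + 4*(-15 + 2) = -16 + 4*(-13) = -16 - 52 = -68)
J(k, o) = -15/17 - 31/o (J(k, o) = 60/(-68) - 31/o = 60*(-1/68) - 31/o = -15/17 - 31/o)
(31369 + J(-202, H))*(-1711 - 4084) = (31369 + (-15/17 - 31/(-130)))*(-1711 - 4084) = (31369 + (-15/17 - 31*(-1/130)))*(-5795) = (31369 + (-15/17 + 31/130))*(-5795) = (31369 - 1423/2210)*(-5795) = (69324067/2210)*(-5795) = -80346593653/442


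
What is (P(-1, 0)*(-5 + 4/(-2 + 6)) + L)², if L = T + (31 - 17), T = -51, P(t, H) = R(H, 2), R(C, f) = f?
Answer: 2025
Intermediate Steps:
P(t, H) = 2
L = -37 (L = -51 + (31 - 17) = -51 + 14 = -37)
(P(-1, 0)*(-5 + 4/(-2 + 6)) + L)² = (2*(-5 + 4/(-2 + 6)) - 37)² = (2*(-5 + 4/4) - 37)² = (2*(-5 + 4*(¼)) - 37)² = (2*(-5 + 1) - 37)² = (2*(-4) - 37)² = (-8 - 37)² = (-45)² = 2025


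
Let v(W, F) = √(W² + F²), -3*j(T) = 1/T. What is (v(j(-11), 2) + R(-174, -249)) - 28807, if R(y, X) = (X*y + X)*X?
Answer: -10754980 + √4357/33 ≈ -1.0755e+7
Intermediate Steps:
j(T) = -1/(3*T)
v(W, F) = √(F² + W²)
R(y, X) = X*(X + X*y) (R(y, X) = (X + X*y)*X = X*(X + X*y))
(v(j(-11), 2) + R(-174, -249)) - 28807 = (√(2² + (-⅓/(-11))²) + (-249)²*(1 - 174)) - 28807 = (√(4 + (-⅓*(-1/11))²) + 62001*(-173)) - 28807 = (√(4 + (1/33)²) - 10726173) - 28807 = (√(4 + 1/1089) - 10726173) - 28807 = (√(4357/1089) - 10726173) - 28807 = (√4357/33 - 10726173) - 28807 = (-10726173 + √4357/33) - 28807 = -10754980 + √4357/33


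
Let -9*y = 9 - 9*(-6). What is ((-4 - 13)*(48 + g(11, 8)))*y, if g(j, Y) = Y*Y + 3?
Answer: 13685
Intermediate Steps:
g(j, Y) = 3 + Y² (g(j, Y) = Y² + 3 = 3 + Y²)
y = -7 (y = -(9 - 9*(-6))/9 = -(9 + 54)/9 = -⅑*63 = -7)
((-4 - 13)*(48 + g(11, 8)))*y = ((-4 - 13)*(48 + (3 + 8²)))*(-7) = -17*(48 + (3 + 64))*(-7) = -17*(48 + 67)*(-7) = -17*115*(-7) = -1955*(-7) = 13685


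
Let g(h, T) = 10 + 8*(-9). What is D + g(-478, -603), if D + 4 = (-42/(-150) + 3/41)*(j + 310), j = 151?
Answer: 99232/1025 ≈ 96.812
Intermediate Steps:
g(h, T) = -62 (g(h, T) = 10 - 72 = -62)
D = 162782/1025 (D = -4 + (-42/(-150) + 3/41)*(151 + 310) = -4 + (-42*(-1/150) + 3*(1/41))*461 = -4 + (7/25 + 3/41)*461 = -4 + (362/1025)*461 = -4 + 166882/1025 = 162782/1025 ≈ 158.81)
D + g(-478, -603) = 162782/1025 - 62 = 99232/1025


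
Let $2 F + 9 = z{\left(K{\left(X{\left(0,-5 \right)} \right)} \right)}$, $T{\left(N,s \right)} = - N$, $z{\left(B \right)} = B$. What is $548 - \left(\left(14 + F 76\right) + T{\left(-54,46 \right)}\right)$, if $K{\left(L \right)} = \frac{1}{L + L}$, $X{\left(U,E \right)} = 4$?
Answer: $\frac{3269}{4} \approx 817.25$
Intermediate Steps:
$K{\left(L \right)} = \frac{1}{2 L}$
$F = - \frac{71}{16}$ ($F = - \frac{9}{2} + \frac{\frac{1}{2} \cdot \frac{1}{4}}{2} = - \frac{9}{2} + \frac{1}{2} \cdot \frac{1}{8} = - \frac{9}{2} + \frac{1}{16} = - \frac{71}{16} \approx -4.4375$)
$548 - \left(\left(14 + F 76\right) + T{\left(-54,46 \right)}\right) = 548 - \left(\left(14 - \frac{1349}{4}\right) - -54\right) = 548 - \left(\left(14 - \frac{1349}{4}\right) + 54\right) = 548 - \left(- \frac{1293}{4} + 54\right) = 548 - - \frac{1077}{4} = 548 + \frac{1077}{4} = \frac{3269}{4}$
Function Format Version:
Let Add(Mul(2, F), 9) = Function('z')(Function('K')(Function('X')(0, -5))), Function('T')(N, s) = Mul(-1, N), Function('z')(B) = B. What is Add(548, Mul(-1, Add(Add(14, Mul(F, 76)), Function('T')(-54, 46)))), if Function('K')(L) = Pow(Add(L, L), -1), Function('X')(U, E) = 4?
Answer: Rational(3269, 4) ≈ 817.25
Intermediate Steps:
Function('K')(L) = Mul(Rational(1, 2), Pow(L, -1)) (Function('K')(L) = Pow(Mul(2, L), -1) = Mul(Rational(1, 2), Pow(L, -1)))
F = Rational(-71, 16) (F = Add(Rational(-9, 2), Mul(Rational(1, 2), Mul(Rational(1, 2), Pow(4, -1)))) = Add(Rational(-9, 2), Mul(Rational(1, 2), Mul(Rational(1, 2), Rational(1, 4)))) = Add(Rational(-9, 2), Mul(Rational(1, 2), Rational(1, 8))) = Add(Rational(-9, 2), Rational(1, 16)) = Rational(-71, 16) ≈ -4.4375)
Add(548, Mul(-1, Add(Add(14, Mul(F, 76)), Function('T')(-54, 46)))) = Add(548, Mul(-1, Add(Add(14, Mul(Rational(-71, 16), 76)), Mul(-1, -54)))) = Add(548, Mul(-1, Add(Add(14, Rational(-1349, 4)), 54))) = Add(548, Mul(-1, Add(Rational(-1293, 4), 54))) = Add(548, Mul(-1, Rational(-1077, 4))) = Add(548, Rational(1077, 4)) = Rational(3269, 4)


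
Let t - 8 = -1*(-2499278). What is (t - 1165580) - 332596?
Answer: 1001110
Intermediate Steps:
t = 2499286 (t = 8 - 1*(-2499278) = 8 + 2499278 = 2499286)
(t - 1165580) - 332596 = (2499286 - 1165580) - 332596 = 1333706 - 332596 = 1001110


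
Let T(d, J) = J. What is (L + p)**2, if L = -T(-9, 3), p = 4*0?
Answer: 9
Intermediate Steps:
p = 0
L = -3 (L = -1*3 = -3)
(L + p)**2 = (-3 + 0)**2 = (-3)**2 = 9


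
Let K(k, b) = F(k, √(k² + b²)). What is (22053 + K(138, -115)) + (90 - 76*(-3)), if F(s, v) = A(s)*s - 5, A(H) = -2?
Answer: 22090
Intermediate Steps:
F(s, v) = -5 - 2*s (F(s, v) = -2*s - 5 = -5 - 2*s)
K(k, b) = -5 - 2*k
(22053 + K(138, -115)) + (90 - 76*(-3)) = (22053 + (-5 - 2*138)) + (90 - 76*(-3)) = (22053 + (-5 - 276)) + (90 + 228) = (22053 - 281) + 318 = 21772 + 318 = 22090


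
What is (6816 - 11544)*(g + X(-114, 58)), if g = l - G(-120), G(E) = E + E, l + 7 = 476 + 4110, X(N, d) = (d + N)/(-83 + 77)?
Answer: -22828360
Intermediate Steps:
X(N, d) = -N/6 - d/6 (X(N, d) = (N + d)/(-6) = (N + d)*(-⅙) = -N/6 - d/6)
l = 4579 (l = -7 + (476 + 4110) = -7 + 4586 = 4579)
G(E) = 2*E
g = 4819 (g = 4579 - 2*(-120) = 4579 - 1*(-240) = 4579 + 240 = 4819)
(6816 - 11544)*(g + X(-114, 58)) = (6816 - 11544)*(4819 + (-⅙*(-114) - ⅙*58)) = -4728*(4819 + (19 - 29/3)) = -4728*(4819 + 28/3) = -4728*14485/3 = -22828360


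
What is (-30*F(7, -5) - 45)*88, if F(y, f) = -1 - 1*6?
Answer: 14520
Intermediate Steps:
F(y, f) = -7 (F(y, f) = -1 - 6 = -7)
(-30*F(7, -5) - 45)*88 = (-30*(-7) - 45)*88 = (210 - 45)*88 = 165*88 = 14520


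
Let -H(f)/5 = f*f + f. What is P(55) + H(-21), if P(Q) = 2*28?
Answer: -2044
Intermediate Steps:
H(f) = -5*f - 5*f² (H(f) = -5*(f*f + f) = -5*(f² + f) = -5*(f + f²) = -5*f - 5*f²)
P(Q) = 56
P(55) + H(-21) = 56 - 5*(-21)*(1 - 21) = 56 - 5*(-21)*(-20) = 56 - 2100 = -2044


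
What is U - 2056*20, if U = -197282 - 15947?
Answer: -254349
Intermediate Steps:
U = -213229
U - 2056*20 = -213229 - 2056*20 = -213229 - 41120 = -254349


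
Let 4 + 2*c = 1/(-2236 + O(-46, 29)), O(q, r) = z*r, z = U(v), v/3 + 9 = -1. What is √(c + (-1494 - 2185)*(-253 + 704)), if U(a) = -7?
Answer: I*√4386801019898/1626 ≈ 1288.1*I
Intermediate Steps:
v = -30 (v = -27 + 3*(-1) = -27 - 3 = -30)
z = -7
O(q, r) = -7*r
c = -9757/4878 (c = -2 + 1/(2*(-2236 - 7*29)) = -2 + 1/(2*(-2236 - 203)) = -2 + (½)/(-2439) = -2 + (½)*(-1/2439) = -2 - 1/4878 = -9757/4878 ≈ -2.0002)
√(c + (-1494 - 2185)*(-253 + 704)) = √(-9757/4878 + (-1494 - 2185)*(-253 + 704)) = √(-9757/4878 - 3679*451) = √(-9757/4878 - 1659229) = √(-8093728819/4878) = I*√4386801019898/1626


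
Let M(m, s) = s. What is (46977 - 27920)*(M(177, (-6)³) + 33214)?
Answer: 628842886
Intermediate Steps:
(46977 - 27920)*(M(177, (-6)³) + 33214) = (46977 - 27920)*((-6)³ + 33214) = 19057*(-216 + 33214) = 19057*32998 = 628842886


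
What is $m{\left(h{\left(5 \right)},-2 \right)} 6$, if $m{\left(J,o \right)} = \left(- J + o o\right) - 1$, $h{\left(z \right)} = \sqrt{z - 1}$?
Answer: $6$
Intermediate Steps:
$h{\left(z \right)} = \sqrt{-1 + z}$
$m{\left(J,o \right)} = -1 + o^{2} - J$ ($m{\left(J,o \right)} = \left(- J + o^{2}\right) - 1 = \left(o^{2} - J\right) - 1 = -1 + o^{2} - J$)
$m{\left(h{\left(5 \right)},-2 \right)} 6 = \left(-1 + \left(-2\right)^{2} - \sqrt{-1 + 5}\right) 6 = \left(-1 + 4 - \sqrt{4}\right) 6 = \left(-1 + 4 - 2\right) 6 = 1 \cdot 6 = 6$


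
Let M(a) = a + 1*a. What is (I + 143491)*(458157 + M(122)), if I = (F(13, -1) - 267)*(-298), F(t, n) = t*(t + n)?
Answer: 80939406169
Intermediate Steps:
F(t, n) = t*(n + t)
M(a) = 2*a (M(a) = a + a = 2*a)
I = 33078 (I = (13*(-1 + 13) - 267)*(-298) = (13*12 - 267)*(-298) = (156 - 267)*(-298) = -111*(-298) = 33078)
(I + 143491)*(458157 + M(122)) = (33078 + 143491)*(458157 + 2*122) = 176569*(458157 + 244) = 176569*458401 = 80939406169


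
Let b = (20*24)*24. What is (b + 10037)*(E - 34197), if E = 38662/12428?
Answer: -352342245203/478 ≈ -7.3712e+8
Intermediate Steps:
E = 1487/478 (E = 38662*(1/12428) = 1487/478 ≈ 3.1109)
b = 11520 (b = 480*24 = 11520)
(b + 10037)*(E - 34197) = (11520 + 10037)*(1487/478 - 34197) = 21557*(-16344679/478) = -352342245203/478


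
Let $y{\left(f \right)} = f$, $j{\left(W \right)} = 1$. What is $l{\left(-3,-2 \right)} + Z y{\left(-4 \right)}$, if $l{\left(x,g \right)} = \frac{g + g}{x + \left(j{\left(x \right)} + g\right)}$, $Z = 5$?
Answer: $-19$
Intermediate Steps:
$l{\left(x,g \right)} = \frac{2 g}{1 + g + x}$ ($l{\left(x,g \right)} = \frac{g + g}{x + \left(1 + g\right)} = \frac{2 g}{1 + g + x}$)
$l{\left(-3,-2 \right)} + Z y{\left(-4 \right)} = 2 \left(-2\right) \frac{1}{1 - 2 - 3} + 5 \left(-4\right) = 2 \left(-2\right) \frac{1}{-4} - 20 = 2 \left(-2\right) \left(- \frac{1}{4}\right) - 20 = 1 - 20 = -19$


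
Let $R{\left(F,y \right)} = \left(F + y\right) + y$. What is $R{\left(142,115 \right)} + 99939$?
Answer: $100311$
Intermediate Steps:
$R{\left(F,y \right)} = F + 2 y$
$R{\left(142,115 \right)} + 99939 = \left(142 + 2 \cdot 115\right) + 99939 = \left(142 + 230\right) + 99939 = 372 + 99939 = 100311$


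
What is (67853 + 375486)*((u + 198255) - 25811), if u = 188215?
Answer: 159894200401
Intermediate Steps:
(67853 + 375486)*((u + 198255) - 25811) = (67853 + 375486)*((188215 + 198255) - 25811) = 443339*(386470 - 25811) = 443339*360659 = 159894200401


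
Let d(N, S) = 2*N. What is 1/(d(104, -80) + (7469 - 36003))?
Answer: -1/28326 ≈ -3.5303e-5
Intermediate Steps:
1/(d(104, -80) + (7469 - 36003)) = 1/(2*104 + (7469 - 36003)) = 1/(208 - 28534) = 1/(-28326) = -1/28326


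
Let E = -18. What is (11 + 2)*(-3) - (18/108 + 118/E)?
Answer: -587/18 ≈ -32.611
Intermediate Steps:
(11 + 2)*(-3) - (18/108 + 118/E) = (11 + 2)*(-3) - (18/108 + 118/(-18)) = 13*(-3) - (18*(1/108) + 118*(-1/18)) = -39 - (1/6 - 59/9) = -39 - 1*(-115/18) = -39 + 115/18 = -587/18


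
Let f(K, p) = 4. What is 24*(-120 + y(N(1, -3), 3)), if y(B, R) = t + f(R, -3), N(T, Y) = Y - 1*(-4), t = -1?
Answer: -2808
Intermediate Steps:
N(T, Y) = 4 + Y (N(T, Y) = Y + 4 = 4 + Y)
y(B, R) = 3 (y(B, R) = -1 + 4 = 3)
24*(-120 + y(N(1, -3), 3)) = 24*(-120 + 3) = 24*(-117) = -2808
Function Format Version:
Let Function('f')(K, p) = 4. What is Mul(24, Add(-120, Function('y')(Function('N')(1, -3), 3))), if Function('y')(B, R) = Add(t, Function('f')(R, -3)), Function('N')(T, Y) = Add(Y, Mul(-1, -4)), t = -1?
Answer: -2808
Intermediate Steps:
Function('N')(T, Y) = Add(4, Y) (Function('N')(T, Y) = Add(Y, 4) = Add(4, Y))
Function('y')(B, R) = 3 (Function('y')(B, R) = Add(-1, 4) = 3)
Mul(24, Add(-120, Function('y')(Function('N')(1, -3), 3))) = Mul(24, Add(-120, 3)) = Mul(24, -117) = -2808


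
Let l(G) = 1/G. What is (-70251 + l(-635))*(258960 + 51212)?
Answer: -13836582474392/635 ≈ -2.1790e+10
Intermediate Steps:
(-70251 + l(-635))*(258960 + 51212) = (-70251 + 1/(-635))*(258960 + 51212) = (-70251 - 1/635)*310172 = -44609386/635*310172 = -13836582474392/635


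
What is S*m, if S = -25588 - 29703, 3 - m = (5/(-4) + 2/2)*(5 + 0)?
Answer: -939947/4 ≈ -2.3499e+5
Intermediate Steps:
m = 17/4 (m = 3 - (5/(-4) + 2/2)*(5 + 0) = 3 - (5*(-¼) + 2*(½))*5 = 3 - (-5/4 + 1)*5 = 3 - (-1)*5/4 = 3 - 1*(-5/4) = 3 + 5/4 = 17/4 ≈ 4.2500)
S = -55291
S*m = -55291*17/4 = -939947/4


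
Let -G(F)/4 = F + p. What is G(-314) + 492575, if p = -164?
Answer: 494487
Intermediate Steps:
G(F) = 656 - 4*F (G(F) = -4*(F - 164) = -4*(-164 + F) = 656 - 4*F)
G(-314) + 492575 = (656 - 4*(-314)) + 492575 = (656 + 1256) + 492575 = 1912 + 492575 = 494487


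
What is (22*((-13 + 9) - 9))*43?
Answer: -12298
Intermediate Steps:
(22*((-13 + 9) - 9))*43 = (22*(-4 - 9))*43 = (22*(-13))*43 = -286*43 = -12298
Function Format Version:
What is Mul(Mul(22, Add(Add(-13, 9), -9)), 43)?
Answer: -12298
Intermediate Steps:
Mul(Mul(22, Add(Add(-13, 9), -9)), 43) = Mul(Mul(22, Add(-4, -9)), 43) = Mul(Mul(22, -13), 43) = Mul(-286, 43) = -12298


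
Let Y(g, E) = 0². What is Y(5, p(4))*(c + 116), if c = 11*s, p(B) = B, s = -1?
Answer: 0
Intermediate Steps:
Y(g, E) = 0
c = -11 (c = 11*(-1) = -11)
Y(5, p(4))*(c + 116) = 0*(-11 + 116) = 0*105 = 0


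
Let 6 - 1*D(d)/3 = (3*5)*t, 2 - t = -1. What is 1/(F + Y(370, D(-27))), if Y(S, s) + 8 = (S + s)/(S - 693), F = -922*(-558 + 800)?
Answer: -323/72071889 ≈ -4.4816e-6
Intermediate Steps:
F = -223124 (F = -922*242 = -223124)
t = 3 (t = 2 - 1*(-1) = 2 + 1 = 3)
D(d) = -117 (D(d) = 18 - 3*3*5*3 = 18 - 45*3 = 18 - 3*45 = 18 - 135 = -117)
Y(S, s) = -8 + (S + s)/(-693 + S) (Y(S, s) = -8 + (S + s)/(S - 693) = -8 + (S + s)/(-693 + S))
1/(F + Y(370, D(-27))) = 1/(-223124 + (5544 - 117 - 7*370)/(-693 + 370)) = 1/(-223124 + (5544 - 117 - 2590)/(-323)) = 1/(-223124 - 1/323*2837) = 1/(-223124 - 2837/323) = 1/(-72071889/323) = -323/72071889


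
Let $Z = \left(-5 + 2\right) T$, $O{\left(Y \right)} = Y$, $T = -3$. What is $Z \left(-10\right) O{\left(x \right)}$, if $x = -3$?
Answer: $270$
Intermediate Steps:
$Z = 9$ ($Z = \left(-5 + 2\right) \left(-3\right) = \left(-3\right) \left(-3\right) = 9$)
$Z \left(-10\right) O{\left(x \right)} = 9 \left(-10\right) \left(-3\right) = \left(-90\right) \left(-3\right) = 270$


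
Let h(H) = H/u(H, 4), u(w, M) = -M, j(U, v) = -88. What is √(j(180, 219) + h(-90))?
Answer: I*√262/2 ≈ 8.0932*I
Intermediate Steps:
h(H) = -H/4 (h(H) = H/((-1*4)) = H/(-4) = H*(-¼) = -H/4)
√(j(180, 219) + h(-90)) = √(-88 - ¼*(-90)) = √(-88 + 45/2) = √(-131/2) = I*√262/2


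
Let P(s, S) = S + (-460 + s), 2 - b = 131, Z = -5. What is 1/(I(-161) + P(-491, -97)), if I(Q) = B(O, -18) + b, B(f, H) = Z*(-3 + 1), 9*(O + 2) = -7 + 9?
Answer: -1/1167 ≈ -0.00085690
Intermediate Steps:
b = -129 (b = 2 - 1*131 = 2 - 131 = -129)
O = -16/9 (O = -2 + (-7 + 9)/9 = -2 + (⅑)*2 = -2 + 2/9 = -16/9 ≈ -1.7778)
B(f, H) = 10 (B(f, H) = -5*(-3 + 1) = -5*(-2) = 10)
I(Q) = -119 (I(Q) = 10 - 129 = -119)
P(s, S) = -460 + S + s
1/(I(-161) + P(-491, -97)) = 1/(-119 + (-460 - 97 - 491)) = 1/(-119 - 1048) = 1/(-1167) = -1/1167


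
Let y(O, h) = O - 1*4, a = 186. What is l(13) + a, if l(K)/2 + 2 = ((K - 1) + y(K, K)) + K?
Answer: 250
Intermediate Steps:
y(O, h) = -4 + O (y(O, h) = O - 4 = -4 + O)
l(K) = -14 + 6*K (l(K) = -4 + 2*(((K - 1) + (-4 + K)) + K) = -4 + 2*(((-1 + K) + (-4 + K)) + K) = -4 + 2*((-5 + 2*K) + K) = -4 + 2*(-5 + 3*K) = -4 + (-10 + 6*K) = -14 + 6*K)
l(13) + a = (-14 + 6*13) + 186 = (-14 + 78) + 186 = 64 + 186 = 250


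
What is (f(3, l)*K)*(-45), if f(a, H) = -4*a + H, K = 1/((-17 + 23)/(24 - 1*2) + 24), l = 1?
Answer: 1815/89 ≈ 20.393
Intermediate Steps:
K = 11/267 (K = 1/(6/(24 - 2) + 24) = 1/(6/22 + 24) = 1/(6*(1/22) + 24) = 1/(3/11 + 24) = 1/(267/11) = 11/267 ≈ 0.041198)
f(a, H) = H - 4*a
(f(3, l)*K)*(-45) = ((1 - 4*3)*(11/267))*(-45) = ((1 - 12)*(11/267))*(-45) = -11*11/267*(-45) = -121/267*(-45) = 1815/89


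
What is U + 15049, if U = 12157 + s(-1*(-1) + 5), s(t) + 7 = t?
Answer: 27205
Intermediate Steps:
s(t) = -7 + t
U = 12156 (U = 12157 + (-7 + (-1*(-1) + 5)) = 12157 + (-7 + (1 + 5)) = 12157 + (-7 + 6) = 12157 - 1 = 12156)
U + 15049 = 12156 + 15049 = 27205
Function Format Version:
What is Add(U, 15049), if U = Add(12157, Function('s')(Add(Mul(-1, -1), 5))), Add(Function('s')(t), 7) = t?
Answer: 27205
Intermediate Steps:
Function('s')(t) = Add(-7, t)
U = 12156 (U = Add(12157, Add(-7, Add(Mul(-1, -1), 5))) = Add(12157, Add(-7, Add(1, 5))) = Add(12157, Add(-7, 6)) = Add(12157, -1) = 12156)
Add(U, 15049) = Add(12156, 15049) = 27205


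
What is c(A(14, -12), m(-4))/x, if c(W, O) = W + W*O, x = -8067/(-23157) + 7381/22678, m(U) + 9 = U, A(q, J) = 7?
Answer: -14704324488/117955081 ≈ -124.66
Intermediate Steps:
m(U) = -9 + U
x = 117955081/175051482 (x = -8067*(-1/23157) + 7381*(1/22678) = 2689/7719 + 7381/22678 = 117955081/175051482 ≈ 0.67383)
c(W, O) = W + O*W
c(A(14, -12), m(-4))/x = (7*(1 + (-9 - 4)))/(117955081/175051482) = (7*(1 - 13))*(175051482/117955081) = (7*(-12))*(175051482/117955081) = -84*175051482/117955081 = -14704324488/117955081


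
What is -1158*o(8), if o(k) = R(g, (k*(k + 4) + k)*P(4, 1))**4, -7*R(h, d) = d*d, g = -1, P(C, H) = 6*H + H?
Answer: -38051119078467056959488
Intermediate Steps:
P(C, H) = 7*H
R(h, d) = -d**2/7 (R(h, d) = -d*d/7 = -d**2/7)
o(k) = (7*k + 7*k*(4 + k))**8/2401 (o(k) = (-49*(k*(k + 4) + k)**2/7)**4 = (-49*(k*(4 + k) + k)**2/7)**4 = (-49*(k + k*(4 + k))**2/7)**4 = (-(7*k + 7*k*(4 + k))**2/7)**4 = (7*k + 7*k*(4 + k))**8/2401)
-1158*o(8) = -2780358*8**8*(5 + 8)**8 = -2780358*16777216*13**8 = -2780358*16777216*815730721 = -1158*32859342900230619136 = -38051119078467056959488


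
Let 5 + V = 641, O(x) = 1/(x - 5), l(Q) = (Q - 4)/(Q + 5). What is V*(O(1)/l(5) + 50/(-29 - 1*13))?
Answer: -16430/7 ≈ -2347.1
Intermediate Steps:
l(Q) = (-4 + Q)/(5 + Q)
O(x) = 1/(-5 + x)
V = 636 (V = -5 + 641 = 636)
V*(O(1)/l(5) + 50/(-29 - 1*13)) = 636*(1/((-5 + 1)*(((-4 + 5)/(5 + 5)))) + 50/(-29 - 1*13)) = 636*(1/((-4)*((1/10))) + 50/(-29 - 13)) = 636*(-1/(4*((⅒)*1)) + 50/(-42)) = 636*(-1/(4*⅒) + 50*(-1/42)) = 636*(-¼*10 - 25/21) = 636*(-5/2 - 25/21) = 636*(-155/42) = -16430/7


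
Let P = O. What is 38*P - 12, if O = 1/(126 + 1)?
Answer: -1486/127 ≈ -11.701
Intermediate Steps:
O = 1/127 ≈ 0.0078740
P = 1/127 ≈ 0.0078740
38*P - 12 = 38*(1/127) - 12 = 38/127 - 12 = -1486/127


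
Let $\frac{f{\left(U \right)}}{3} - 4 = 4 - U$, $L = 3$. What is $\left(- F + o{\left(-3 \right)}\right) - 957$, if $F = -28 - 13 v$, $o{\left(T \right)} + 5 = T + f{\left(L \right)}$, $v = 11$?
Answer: $-779$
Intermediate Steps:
$f{\left(U \right)} = 24 - 3 U$ ($f{\left(U \right)} = 12 + 3 \left(4 - U\right) = 12 - \left(-12 + 3 U\right) = 24 - 3 U$)
$o{\left(T \right)} = 10 + T$ ($o{\left(T \right)} = -5 + \left(T + \left(24 - 9\right)\right) = -5 + \left(T + 15\right) = -5 + \left(15 + T\right) = 10 + T$)
$F = -171$ ($F = -28 - 143 = -171$)
$\left(- F + o{\left(-3 \right)}\right) - 957 = \left(\left(-1\right) \left(-171\right) + \left(10 - 3\right)\right) - 957 = \left(171 + 7\right) - 957 = 178 - 957 = -779$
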